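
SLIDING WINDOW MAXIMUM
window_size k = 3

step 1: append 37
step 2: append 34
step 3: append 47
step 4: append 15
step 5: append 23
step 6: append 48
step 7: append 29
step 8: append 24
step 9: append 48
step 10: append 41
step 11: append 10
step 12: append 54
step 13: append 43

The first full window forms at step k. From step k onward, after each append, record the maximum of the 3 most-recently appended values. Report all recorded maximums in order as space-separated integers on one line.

step 1: append 37 -> window=[37] (not full yet)
step 2: append 34 -> window=[37, 34] (not full yet)
step 3: append 47 -> window=[37, 34, 47] -> max=47
step 4: append 15 -> window=[34, 47, 15] -> max=47
step 5: append 23 -> window=[47, 15, 23] -> max=47
step 6: append 48 -> window=[15, 23, 48] -> max=48
step 7: append 29 -> window=[23, 48, 29] -> max=48
step 8: append 24 -> window=[48, 29, 24] -> max=48
step 9: append 48 -> window=[29, 24, 48] -> max=48
step 10: append 41 -> window=[24, 48, 41] -> max=48
step 11: append 10 -> window=[48, 41, 10] -> max=48
step 12: append 54 -> window=[41, 10, 54] -> max=54
step 13: append 43 -> window=[10, 54, 43] -> max=54

Answer: 47 47 47 48 48 48 48 48 48 54 54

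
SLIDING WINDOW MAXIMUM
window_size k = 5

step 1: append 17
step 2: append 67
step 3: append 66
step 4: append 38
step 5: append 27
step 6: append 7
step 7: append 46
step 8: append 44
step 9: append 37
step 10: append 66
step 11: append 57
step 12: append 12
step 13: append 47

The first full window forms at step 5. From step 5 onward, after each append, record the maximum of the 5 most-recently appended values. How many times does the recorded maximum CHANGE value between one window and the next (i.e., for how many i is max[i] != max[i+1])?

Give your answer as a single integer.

Answer: 3

Derivation:
step 1: append 17 -> window=[17] (not full yet)
step 2: append 67 -> window=[17, 67] (not full yet)
step 3: append 66 -> window=[17, 67, 66] (not full yet)
step 4: append 38 -> window=[17, 67, 66, 38] (not full yet)
step 5: append 27 -> window=[17, 67, 66, 38, 27] -> max=67
step 6: append 7 -> window=[67, 66, 38, 27, 7] -> max=67
step 7: append 46 -> window=[66, 38, 27, 7, 46] -> max=66
step 8: append 44 -> window=[38, 27, 7, 46, 44] -> max=46
step 9: append 37 -> window=[27, 7, 46, 44, 37] -> max=46
step 10: append 66 -> window=[7, 46, 44, 37, 66] -> max=66
step 11: append 57 -> window=[46, 44, 37, 66, 57] -> max=66
step 12: append 12 -> window=[44, 37, 66, 57, 12] -> max=66
step 13: append 47 -> window=[37, 66, 57, 12, 47] -> max=66
Recorded maximums: 67 67 66 46 46 66 66 66 66
Changes between consecutive maximums: 3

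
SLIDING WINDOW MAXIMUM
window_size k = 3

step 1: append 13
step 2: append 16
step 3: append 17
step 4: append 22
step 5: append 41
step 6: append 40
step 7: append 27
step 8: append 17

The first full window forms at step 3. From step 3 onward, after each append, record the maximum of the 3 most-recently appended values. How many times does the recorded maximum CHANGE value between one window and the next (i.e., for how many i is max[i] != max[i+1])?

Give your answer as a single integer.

step 1: append 13 -> window=[13] (not full yet)
step 2: append 16 -> window=[13, 16] (not full yet)
step 3: append 17 -> window=[13, 16, 17] -> max=17
step 4: append 22 -> window=[16, 17, 22] -> max=22
step 5: append 41 -> window=[17, 22, 41] -> max=41
step 6: append 40 -> window=[22, 41, 40] -> max=41
step 7: append 27 -> window=[41, 40, 27] -> max=41
step 8: append 17 -> window=[40, 27, 17] -> max=40
Recorded maximums: 17 22 41 41 41 40
Changes between consecutive maximums: 3

Answer: 3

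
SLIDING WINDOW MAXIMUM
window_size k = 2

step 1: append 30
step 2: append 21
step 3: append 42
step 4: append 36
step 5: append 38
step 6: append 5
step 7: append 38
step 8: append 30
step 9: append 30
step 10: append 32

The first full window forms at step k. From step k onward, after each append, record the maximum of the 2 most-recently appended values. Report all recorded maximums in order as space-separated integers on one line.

Answer: 30 42 42 38 38 38 38 30 32

Derivation:
step 1: append 30 -> window=[30] (not full yet)
step 2: append 21 -> window=[30, 21] -> max=30
step 3: append 42 -> window=[21, 42] -> max=42
step 4: append 36 -> window=[42, 36] -> max=42
step 5: append 38 -> window=[36, 38] -> max=38
step 6: append 5 -> window=[38, 5] -> max=38
step 7: append 38 -> window=[5, 38] -> max=38
step 8: append 30 -> window=[38, 30] -> max=38
step 9: append 30 -> window=[30, 30] -> max=30
step 10: append 32 -> window=[30, 32] -> max=32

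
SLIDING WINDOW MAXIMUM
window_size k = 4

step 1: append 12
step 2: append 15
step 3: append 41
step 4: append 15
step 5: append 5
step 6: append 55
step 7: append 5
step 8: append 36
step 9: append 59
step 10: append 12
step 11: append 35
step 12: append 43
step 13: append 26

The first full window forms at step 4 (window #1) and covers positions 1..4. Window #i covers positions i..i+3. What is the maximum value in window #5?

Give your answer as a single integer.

Answer: 55

Derivation:
step 1: append 12 -> window=[12] (not full yet)
step 2: append 15 -> window=[12, 15] (not full yet)
step 3: append 41 -> window=[12, 15, 41] (not full yet)
step 4: append 15 -> window=[12, 15, 41, 15] -> max=41
step 5: append 5 -> window=[15, 41, 15, 5] -> max=41
step 6: append 55 -> window=[41, 15, 5, 55] -> max=55
step 7: append 5 -> window=[15, 5, 55, 5] -> max=55
step 8: append 36 -> window=[5, 55, 5, 36] -> max=55
Window #5 max = 55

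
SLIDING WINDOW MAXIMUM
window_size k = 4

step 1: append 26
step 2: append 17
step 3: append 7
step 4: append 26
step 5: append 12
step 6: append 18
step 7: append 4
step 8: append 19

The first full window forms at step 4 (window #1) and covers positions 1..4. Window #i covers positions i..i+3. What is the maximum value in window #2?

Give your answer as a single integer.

step 1: append 26 -> window=[26] (not full yet)
step 2: append 17 -> window=[26, 17] (not full yet)
step 3: append 7 -> window=[26, 17, 7] (not full yet)
step 4: append 26 -> window=[26, 17, 7, 26] -> max=26
step 5: append 12 -> window=[17, 7, 26, 12] -> max=26
Window #2 max = 26

Answer: 26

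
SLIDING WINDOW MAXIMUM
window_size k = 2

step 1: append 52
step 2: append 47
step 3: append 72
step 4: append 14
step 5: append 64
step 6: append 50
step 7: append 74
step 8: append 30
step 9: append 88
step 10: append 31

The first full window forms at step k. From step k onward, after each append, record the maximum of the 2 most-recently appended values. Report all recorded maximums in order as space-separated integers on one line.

step 1: append 52 -> window=[52] (not full yet)
step 2: append 47 -> window=[52, 47] -> max=52
step 3: append 72 -> window=[47, 72] -> max=72
step 4: append 14 -> window=[72, 14] -> max=72
step 5: append 64 -> window=[14, 64] -> max=64
step 6: append 50 -> window=[64, 50] -> max=64
step 7: append 74 -> window=[50, 74] -> max=74
step 8: append 30 -> window=[74, 30] -> max=74
step 9: append 88 -> window=[30, 88] -> max=88
step 10: append 31 -> window=[88, 31] -> max=88

Answer: 52 72 72 64 64 74 74 88 88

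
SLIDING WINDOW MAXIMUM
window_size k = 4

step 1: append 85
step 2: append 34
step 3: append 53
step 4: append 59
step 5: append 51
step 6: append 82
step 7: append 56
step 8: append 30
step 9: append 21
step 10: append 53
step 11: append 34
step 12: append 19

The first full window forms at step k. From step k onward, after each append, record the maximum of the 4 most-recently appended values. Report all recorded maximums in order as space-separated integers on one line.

Answer: 85 59 82 82 82 82 56 53 53

Derivation:
step 1: append 85 -> window=[85] (not full yet)
step 2: append 34 -> window=[85, 34] (not full yet)
step 3: append 53 -> window=[85, 34, 53] (not full yet)
step 4: append 59 -> window=[85, 34, 53, 59] -> max=85
step 5: append 51 -> window=[34, 53, 59, 51] -> max=59
step 6: append 82 -> window=[53, 59, 51, 82] -> max=82
step 7: append 56 -> window=[59, 51, 82, 56] -> max=82
step 8: append 30 -> window=[51, 82, 56, 30] -> max=82
step 9: append 21 -> window=[82, 56, 30, 21] -> max=82
step 10: append 53 -> window=[56, 30, 21, 53] -> max=56
step 11: append 34 -> window=[30, 21, 53, 34] -> max=53
step 12: append 19 -> window=[21, 53, 34, 19] -> max=53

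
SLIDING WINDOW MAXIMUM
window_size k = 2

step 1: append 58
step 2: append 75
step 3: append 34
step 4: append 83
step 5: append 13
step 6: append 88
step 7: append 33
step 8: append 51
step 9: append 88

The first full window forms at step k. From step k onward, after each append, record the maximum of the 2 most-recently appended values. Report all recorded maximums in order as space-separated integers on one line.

Answer: 75 75 83 83 88 88 51 88

Derivation:
step 1: append 58 -> window=[58] (not full yet)
step 2: append 75 -> window=[58, 75] -> max=75
step 3: append 34 -> window=[75, 34] -> max=75
step 4: append 83 -> window=[34, 83] -> max=83
step 5: append 13 -> window=[83, 13] -> max=83
step 6: append 88 -> window=[13, 88] -> max=88
step 7: append 33 -> window=[88, 33] -> max=88
step 8: append 51 -> window=[33, 51] -> max=51
step 9: append 88 -> window=[51, 88] -> max=88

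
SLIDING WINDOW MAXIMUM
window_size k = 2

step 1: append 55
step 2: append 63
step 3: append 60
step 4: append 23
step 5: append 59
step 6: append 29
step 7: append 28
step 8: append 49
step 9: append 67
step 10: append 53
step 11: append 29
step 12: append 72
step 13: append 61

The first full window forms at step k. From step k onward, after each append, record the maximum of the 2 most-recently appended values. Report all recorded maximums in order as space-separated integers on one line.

step 1: append 55 -> window=[55] (not full yet)
step 2: append 63 -> window=[55, 63] -> max=63
step 3: append 60 -> window=[63, 60] -> max=63
step 4: append 23 -> window=[60, 23] -> max=60
step 5: append 59 -> window=[23, 59] -> max=59
step 6: append 29 -> window=[59, 29] -> max=59
step 7: append 28 -> window=[29, 28] -> max=29
step 8: append 49 -> window=[28, 49] -> max=49
step 9: append 67 -> window=[49, 67] -> max=67
step 10: append 53 -> window=[67, 53] -> max=67
step 11: append 29 -> window=[53, 29] -> max=53
step 12: append 72 -> window=[29, 72] -> max=72
step 13: append 61 -> window=[72, 61] -> max=72

Answer: 63 63 60 59 59 29 49 67 67 53 72 72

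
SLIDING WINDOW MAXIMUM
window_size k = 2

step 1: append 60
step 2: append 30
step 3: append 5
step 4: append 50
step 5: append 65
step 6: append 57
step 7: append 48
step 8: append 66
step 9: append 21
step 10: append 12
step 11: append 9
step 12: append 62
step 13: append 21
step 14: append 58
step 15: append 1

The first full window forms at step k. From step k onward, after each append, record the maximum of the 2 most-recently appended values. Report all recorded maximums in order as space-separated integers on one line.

step 1: append 60 -> window=[60] (not full yet)
step 2: append 30 -> window=[60, 30] -> max=60
step 3: append 5 -> window=[30, 5] -> max=30
step 4: append 50 -> window=[5, 50] -> max=50
step 5: append 65 -> window=[50, 65] -> max=65
step 6: append 57 -> window=[65, 57] -> max=65
step 7: append 48 -> window=[57, 48] -> max=57
step 8: append 66 -> window=[48, 66] -> max=66
step 9: append 21 -> window=[66, 21] -> max=66
step 10: append 12 -> window=[21, 12] -> max=21
step 11: append 9 -> window=[12, 9] -> max=12
step 12: append 62 -> window=[9, 62] -> max=62
step 13: append 21 -> window=[62, 21] -> max=62
step 14: append 58 -> window=[21, 58] -> max=58
step 15: append 1 -> window=[58, 1] -> max=58

Answer: 60 30 50 65 65 57 66 66 21 12 62 62 58 58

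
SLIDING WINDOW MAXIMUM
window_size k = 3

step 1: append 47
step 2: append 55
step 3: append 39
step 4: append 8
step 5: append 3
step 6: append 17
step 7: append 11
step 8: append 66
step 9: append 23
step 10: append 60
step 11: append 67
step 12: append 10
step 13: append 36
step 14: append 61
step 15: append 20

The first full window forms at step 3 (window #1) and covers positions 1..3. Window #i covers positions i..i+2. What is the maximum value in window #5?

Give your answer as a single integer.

Answer: 17

Derivation:
step 1: append 47 -> window=[47] (not full yet)
step 2: append 55 -> window=[47, 55] (not full yet)
step 3: append 39 -> window=[47, 55, 39] -> max=55
step 4: append 8 -> window=[55, 39, 8] -> max=55
step 5: append 3 -> window=[39, 8, 3] -> max=39
step 6: append 17 -> window=[8, 3, 17] -> max=17
step 7: append 11 -> window=[3, 17, 11] -> max=17
Window #5 max = 17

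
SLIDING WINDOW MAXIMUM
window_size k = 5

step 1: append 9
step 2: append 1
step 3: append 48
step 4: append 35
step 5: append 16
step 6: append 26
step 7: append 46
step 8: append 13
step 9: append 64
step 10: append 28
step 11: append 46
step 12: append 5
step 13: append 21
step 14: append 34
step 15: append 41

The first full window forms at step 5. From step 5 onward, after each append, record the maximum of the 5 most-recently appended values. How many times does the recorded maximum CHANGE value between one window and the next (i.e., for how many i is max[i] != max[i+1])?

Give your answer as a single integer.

step 1: append 9 -> window=[9] (not full yet)
step 2: append 1 -> window=[9, 1] (not full yet)
step 3: append 48 -> window=[9, 1, 48] (not full yet)
step 4: append 35 -> window=[9, 1, 48, 35] (not full yet)
step 5: append 16 -> window=[9, 1, 48, 35, 16] -> max=48
step 6: append 26 -> window=[1, 48, 35, 16, 26] -> max=48
step 7: append 46 -> window=[48, 35, 16, 26, 46] -> max=48
step 8: append 13 -> window=[35, 16, 26, 46, 13] -> max=46
step 9: append 64 -> window=[16, 26, 46, 13, 64] -> max=64
step 10: append 28 -> window=[26, 46, 13, 64, 28] -> max=64
step 11: append 46 -> window=[46, 13, 64, 28, 46] -> max=64
step 12: append 5 -> window=[13, 64, 28, 46, 5] -> max=64
step 13: append 21 -> window=[64, 28, 46, 5, 21] -> max=64
step 14: append 34 -> window=[28, 46, 5, 21, 34] -> max=46
step 15: append 41 -> window=[46, 5, 21, 34, 41] -> max=46
Recorded maximums: 48 48 48 46 64 64 64 64 64 46 46
Changes between consecutive maximums: 3

Answer: 3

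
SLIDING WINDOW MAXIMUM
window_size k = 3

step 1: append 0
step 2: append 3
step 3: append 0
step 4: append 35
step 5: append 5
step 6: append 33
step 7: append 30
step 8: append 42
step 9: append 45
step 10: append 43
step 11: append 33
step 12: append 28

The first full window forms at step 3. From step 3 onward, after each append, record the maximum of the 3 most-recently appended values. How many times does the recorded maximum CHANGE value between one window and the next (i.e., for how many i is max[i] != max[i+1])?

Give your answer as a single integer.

Answer: 5

Derivation:
step 1: append 0 -> window=[0] (not full yet)
step 2: append 3 -> window=[0, 3] (not full yet)
step 3: append 0 -> window=[0, 3, 0] -> max=3
step 4: append 35 -> window=[3, 0, 35] -> max=35
step 5: append 5 -> window=[0, 35, 5] -> max=35
step 6: append 33 -> window=[35, 5, 33] -> max=35
step 7: append 30 -> window=[5, 33, 30] -> max=33
step 8: append 42 -> window=[33, 30, 42] -> max=42
step 9: append 45 -> window=[30, 42, 45] -> max=45
step 10: append 43 -> window=[42, 45, 43] -> max=45
step 11: append 33 -> window=[45, 43, 33] -> max=45
step 12: append 28 -> window=[43, 33, 28] -> max=43
Recorded maximums: 3 35 35 35 33 42 45 45 45 43
Changes between consecutive maximums: 5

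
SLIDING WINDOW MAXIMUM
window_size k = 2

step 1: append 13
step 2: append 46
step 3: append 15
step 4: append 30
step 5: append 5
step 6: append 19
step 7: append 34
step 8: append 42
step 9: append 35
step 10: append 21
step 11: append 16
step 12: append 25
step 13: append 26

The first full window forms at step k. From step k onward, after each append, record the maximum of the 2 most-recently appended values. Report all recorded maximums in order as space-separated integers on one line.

Answer: 46 46 30 30 19 34 42 42 35 21 25 26

Derivation:
step 1: append 13 -> window=[13] (not full yet)
step 2: append 46 -> window=[13, 46] -> max=46
step 3: append 15 -> window=[46, 15] -> max=46
step 4: append 30 -> window=[15, 30] -> max=30
step 5: append 5 -> window=[30, 5] -> max=30
step 6: append 19 -> window=[5, 19] -> max=19
step 7: append 34 -> window=[19, 34] -> max=34
step 8: append 42 -> window=[34, 42] -> max=42
step 9: append 35 -> window=[42, 35] -> max=42
step 10: append 21 -> window=[35, 21] -> max=35
step 11: append 16 -> window=[21, 16] -> max=21
step 12: append 25 -> window=[16, 25] -> max=25
step 13: append 26 -> window=[25, 26] -> max=26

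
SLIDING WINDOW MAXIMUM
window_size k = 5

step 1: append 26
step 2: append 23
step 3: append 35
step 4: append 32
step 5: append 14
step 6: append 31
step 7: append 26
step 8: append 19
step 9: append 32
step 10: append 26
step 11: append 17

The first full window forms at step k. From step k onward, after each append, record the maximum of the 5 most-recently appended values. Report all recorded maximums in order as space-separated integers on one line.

Answer: 35 35 35 32 32 32 32

Derivation:
step 1: append 26 -> window=[26] (not full yet)
step 2: append 23 -> window=[26, 23] (not full yet)
step 3: append 35 -> window=[26, 23, 35] (not full yet)
step 4: append 32 -> window=[26, 23, 35, 32] (not full yet)
step 5: append 14 -> window=[26, 23, 35, 32, 14] -> max=35
step 6: append 31 -> window=[23, 35, 32, 14, 31] -> max=35
step 7: append 26 -> window=[35, 32, 14, 31, 26] -> max=35
step 8: append 19 -> window=[32, 14, 31, 26, 19] -> max=32
step 9: append 32 -> window=[14, 31, 26, 19, 32] -> max=32
step 10: append 26 -> window=[31, 26, 19, 32, 26] -> max=32
step 11: append 17 -> window=[26, 19, 32, 26, 17] -> max=32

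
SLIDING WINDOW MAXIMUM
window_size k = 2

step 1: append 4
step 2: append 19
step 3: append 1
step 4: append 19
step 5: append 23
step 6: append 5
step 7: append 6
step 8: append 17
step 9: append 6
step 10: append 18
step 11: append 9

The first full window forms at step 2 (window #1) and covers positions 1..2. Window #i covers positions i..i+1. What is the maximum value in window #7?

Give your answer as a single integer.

Answer: 17

Derivation:
step 1: append 4 -> window=[4] (not full yet)
step 2: append 19 -> window=[4, 19] -> max=19
step 3: append 1 -> window=[19, 1] -> max=19
step 4: append 19 -> window=[1, 19] -> max=19
step 5: append 23 -> window=[19, 23] -> max=23
step 6: append 5 -> window=[23, 5] -> max=23
step 7: append 6 -> window=[5, 6] -> max=6
step 8: append 17 -> window=[6, 17] -> max=17
Window #7 max = 17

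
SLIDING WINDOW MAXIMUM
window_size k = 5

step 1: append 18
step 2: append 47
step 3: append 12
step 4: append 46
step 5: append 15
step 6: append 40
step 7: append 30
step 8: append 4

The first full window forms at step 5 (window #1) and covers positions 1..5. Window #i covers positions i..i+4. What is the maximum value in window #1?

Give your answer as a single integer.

Answer: 47

Derivation:
step 1: append 18 -> window=[18] (not full yet)
step 2: append 47 -> window=[18, 47] (not full yet)
step 3: append 12 -> window=[18, 47, 12] (not full yet)
step 4: append 46 -> window=[18, 47, 12, 46] (not full yet)
step 5: append 15 -> window=[18, 47, 12, 46, 15] -> max=47
Window #1 max = 47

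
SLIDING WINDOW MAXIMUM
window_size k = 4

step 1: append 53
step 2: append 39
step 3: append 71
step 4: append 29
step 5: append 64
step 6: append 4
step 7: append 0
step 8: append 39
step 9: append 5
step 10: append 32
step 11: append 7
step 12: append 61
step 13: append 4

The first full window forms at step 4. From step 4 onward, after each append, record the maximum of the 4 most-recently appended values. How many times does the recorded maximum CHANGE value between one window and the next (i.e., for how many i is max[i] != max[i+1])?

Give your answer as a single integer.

Answer: 3

Derivation:
step 1: append 53 -> window=[53] (not full yet)
step 2: append 39 -> window=[53, 39] (not full yet)
step 3: append 71 -> window=[53, 39, 71] (not full yet)
step 4: append 29 -> window=[53, 39, 71, 29] -> max=71
step 5: append 64 -> window=[39, 71, 29, 64] -> max=71
step 6: append 4 -> window=[71, 29, 64, 4] -> max=71
step 7: append 0 -> window=[29, 64, 4, 0] -> max=64
step 8: append 39 -> window=[64, 4, 0, 39] -> max=64
step 9: append 5 -> window=[4, 0, 39, 5] -> max=39
step 10: append 32 -> window=[0, 39, 5, 32] -> max=39
step 11: append 7 -> window=[39, 5, 32, 7] -> max=39
step 12: append 61 -> window=[5, 32, 7, 61] -> max=61
step 13: append 4 -> window=[32, 7, 61, 4] -> max=61
Recorded maximums: 71 71 71 64 64 39 39 39 61 61
Changes between consecutive maximums: 3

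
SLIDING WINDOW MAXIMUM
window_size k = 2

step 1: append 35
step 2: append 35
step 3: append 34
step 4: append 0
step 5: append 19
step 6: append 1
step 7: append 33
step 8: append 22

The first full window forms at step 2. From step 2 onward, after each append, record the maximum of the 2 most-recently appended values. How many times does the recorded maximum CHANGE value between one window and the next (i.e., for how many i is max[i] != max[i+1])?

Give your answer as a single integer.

step 1: append 35 -> window=[35] (not full yet)
step 2: append 35 -> window=[35, 35] -> max=35
step 3: append 34 -> window=[35, 34] -> max=35
step 4: append 0 -> window=[34, 0] -> max=34
step 5: append 19 -> window=[0, 19] -> max=19
step 6: append 1 -> window=[19, 1] -> max=19
step 7: append 33 -> window=[1, 33] -> max=33
step 8: append 22 -> window=[33, 22] -> max=33
Recorded maximums: 35 35 34 19 19 33 33
Changes between consecutive maximums: 3

Answer: 3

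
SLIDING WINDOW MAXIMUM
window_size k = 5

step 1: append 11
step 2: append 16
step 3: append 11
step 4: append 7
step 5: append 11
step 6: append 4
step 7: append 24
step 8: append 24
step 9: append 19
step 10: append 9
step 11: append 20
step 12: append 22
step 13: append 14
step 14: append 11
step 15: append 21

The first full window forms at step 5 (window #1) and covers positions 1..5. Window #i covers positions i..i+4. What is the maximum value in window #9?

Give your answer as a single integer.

Answer: 22

Derivation:
step 1: append 11 -> window=[11] (not full yet)
step 2: append 16 -> window=[11, 16] (not full yet)
step 3: append 11 -> window=[11, 16, 11] (not full yet)
step 4: append 7 -> window=[11, 16, 11, 7] (not full yet)
step 5: append 11 -> window=[11, 16, 11, 7, 11] -> max=16
step 6: append 4 -> window=[16, 11, 7, 11, 4] -> max=16
step 7: append 24 -> window=[11, 7, 11, 4, 24] -> max=24
step 8: append 24 -> window=[7, 11, 4, 24, 24] -> max=24
step 9: append 19 -> window=[11, 4, 24, 24, 19] -> max=24
step 10: append 9 -> window=[4, 24, 24, 19, 9] -> max=24
step 11: append 20 -> window=[24, 24, 19, 9, 20] -> max=24
step 12: append 22 -> window=[24, 19, 9, 20, 22] -> max=24
step 13: append 14 -> window=[19, 9, 20, 22, 14] -> max=22
Window #9 max = 22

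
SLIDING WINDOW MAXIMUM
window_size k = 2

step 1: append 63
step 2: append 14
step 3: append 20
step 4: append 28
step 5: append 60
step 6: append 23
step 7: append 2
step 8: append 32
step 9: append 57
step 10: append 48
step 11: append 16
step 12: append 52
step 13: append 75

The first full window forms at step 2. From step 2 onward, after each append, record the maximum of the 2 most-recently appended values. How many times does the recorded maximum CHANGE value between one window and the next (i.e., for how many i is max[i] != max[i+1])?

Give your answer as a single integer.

step 1: append 63 -> window=[63] (not full yet)
step 2: append 14 -> window=[63, 14] -> max=63
step 3: append 20 -> window=[14, 20] -> max=20
step 4: append 28 -> window=[20, 28] -> max=28
step 5: append 60 -> window=[28, 60] -> max=60
step 6: append 23 -> window=[60, 23] -> max=60
step 7: append 2 -> window=[23, 2] -> max=23
step 8: append 32 -> window=[2, 32] -> max=32
step 9: append 57 -> window=[32, 57] -> max=57
step 10: append 48 -> window=[57, 48] -> max=57
step 11: append 16 -> window=[48, 16] -> max=48
step 12: append 52 -> window=[16, 52] -> max=52
step 13: append 75 -> window=[52, 75] -> max=75
Recorded maximums: 63 20 28 60 60 23 32 57 57 48 52 75
Changes between consecutive maximums: 9

Answer: 9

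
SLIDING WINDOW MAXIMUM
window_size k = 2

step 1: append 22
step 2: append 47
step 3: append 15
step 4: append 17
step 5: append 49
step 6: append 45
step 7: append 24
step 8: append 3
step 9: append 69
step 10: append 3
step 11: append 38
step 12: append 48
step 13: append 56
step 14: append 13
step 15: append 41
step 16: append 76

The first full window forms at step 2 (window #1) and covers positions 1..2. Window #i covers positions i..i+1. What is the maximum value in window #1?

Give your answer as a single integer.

step 1: append 22 -> window=[22] (not full yet)
step 2: append 47 -> window=[22, 47] -> max=47
Window #1 max = 47

Answer: 47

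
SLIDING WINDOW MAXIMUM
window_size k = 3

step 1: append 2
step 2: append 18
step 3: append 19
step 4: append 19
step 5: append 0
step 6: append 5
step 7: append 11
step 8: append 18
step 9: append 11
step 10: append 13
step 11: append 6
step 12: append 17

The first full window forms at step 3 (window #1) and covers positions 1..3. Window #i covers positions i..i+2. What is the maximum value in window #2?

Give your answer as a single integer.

step 1: append 2 -> window=[2] (not full yet)
step 2: append 18 -> window=[2, 18] (not full yet)
step 3: append 19 -> window=[2, 18, 19] -> max=19
step 4: append 19 -> window=[18, 19, 19] -> max=19
Window #2 max = 19

Answer: 19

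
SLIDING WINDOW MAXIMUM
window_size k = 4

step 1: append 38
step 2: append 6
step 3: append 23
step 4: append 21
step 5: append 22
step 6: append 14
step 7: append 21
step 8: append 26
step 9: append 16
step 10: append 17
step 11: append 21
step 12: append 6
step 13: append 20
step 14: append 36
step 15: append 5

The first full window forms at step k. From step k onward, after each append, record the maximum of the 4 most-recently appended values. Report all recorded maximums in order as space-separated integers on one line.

step 1: append 38 -> window=[38] (not full yet)
step 2: append 6 -> window=[38, 6] (not full yet)
step 3: append 23 -> window=[38, 6, 23] (not full yet)
step 4: append 21 -> window=[38, 6, 23, 21] -> max=38
step 5: append 22 -> window=[6, 23, 21, 22] -> max=23
step 6: append 14 -> window=[23, 21, 22, 14] -> max=23
step 7: append 21 -> window=[21, 22, 14, 21] -> max=22
step 8: append 26 -> window=[22, 14, 21, 26] -> max=26
step 9: append 16 -> window=[14, 21, 26, 16] -> max=26
step 10: append 17 -> window=[21, 26, 16, 17] -> max=26
step 11: append 21 -> window=[26, 16, 17, 21] -> max=26
step 12: append 6 -> window=[16, 17, 21, 6] -> max=21
step 13: append 20 -> window=[17, 21, 6, 20] -> max=21
step 14: append 36 -> window=[21, 6, 20, 36] -> max=36
step 15: append 5 -> window=[6, 20, 36, 5] -> max=36

Answer: 38 23 23 22 26 26 26 26 21 21 36 36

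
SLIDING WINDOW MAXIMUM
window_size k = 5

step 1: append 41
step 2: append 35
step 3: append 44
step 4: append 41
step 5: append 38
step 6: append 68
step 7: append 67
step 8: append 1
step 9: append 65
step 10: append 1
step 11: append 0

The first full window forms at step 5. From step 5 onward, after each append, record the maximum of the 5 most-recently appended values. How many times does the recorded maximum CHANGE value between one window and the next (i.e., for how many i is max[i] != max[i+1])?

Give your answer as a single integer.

Answer: 2

Derivation:
step 1: append 41 -> window=[41] (not full yet)
step 2: append 35 -> window=[41, 35] (not full yet)
step 3: append 44 -> window=[41, 35, 44] (not full yet)
step 4: append 41 -> window=[41, 35, 44, 41] (not full yet)
step 5: append 38 -> window=[41, 35, 44, 41, 38] -> max=44
step 6: append 68 -> window=[35, 44, 41, 38, 68] -> max=68
step 7: append 67 -> window=[44, 41, 38, 68, 67] -> max=68
step 8: append 1 -> window=[41, 38, 68, 67, 1] -> max=68
step 9: append 65 -> window=[38, 68, 67, 1, 65] -> max=68
step 10: append 1 -> window=[68, 67, 1, 65, 1] -> max=68
step 11: append 0 -> window=[67, 1, 65, 1, 0] -> max=67
Recorded maximums: 44 68 68 68 68 68 67
Changes between consecutive maximums: 2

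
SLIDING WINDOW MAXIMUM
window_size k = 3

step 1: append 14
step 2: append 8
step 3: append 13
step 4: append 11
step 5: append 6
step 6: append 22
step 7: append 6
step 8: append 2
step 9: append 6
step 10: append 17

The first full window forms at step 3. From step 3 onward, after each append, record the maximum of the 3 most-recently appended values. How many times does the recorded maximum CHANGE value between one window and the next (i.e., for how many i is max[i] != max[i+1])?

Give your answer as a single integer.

step 1: append 14 -> window=[14] (not full yet)
step 2: append 8 -> window=[14, 8] (not full yet)
step 3: append 13 -> window=[14, 8, 13] -> max=14
step 4: append 11 -> window=[8, 13, 11] -> max=13
step 5: append 6 -> window=[13, 11, 6] -> max=13
step 6: append 22 -> window=[11, 6, 22] -> max=22
step 7: append 6 -> window=[6, 22, 6] -> max=22
step 8: append 2 -> window=[22, 6, 2] -> max=22
step 9: append 6 -> window=[6, 2, 6] -> max=6
step 10: append 17 -> window=[2, 6, 17] -> max=17
Recorded maximums: 14 13 13 22 22 22 6 17
Changes between consecutive maximums: 4

Answer: 4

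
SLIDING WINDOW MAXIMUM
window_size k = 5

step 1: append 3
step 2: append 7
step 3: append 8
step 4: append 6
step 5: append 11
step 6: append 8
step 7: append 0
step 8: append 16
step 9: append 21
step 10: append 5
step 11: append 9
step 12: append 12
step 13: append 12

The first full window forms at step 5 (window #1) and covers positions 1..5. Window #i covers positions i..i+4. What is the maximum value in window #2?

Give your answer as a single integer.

Answer: 11

Derivation:
step 1: append 3 -> window=[3] (not full yet)
step 2: append 7 -> window=[3, 7] (not full yet)
step 3: append 8 -> window=[3, 7, 8] (not full yet)
step 4: append 6 -> window=[3, 7, 8, 6] (not full yet)
step 5: append 11 -> window=[3, 7, 8, 6, 11] -> max=11
step 6: append 8 -> window=[7, 8, 6, 11, 8] -> max=11
Window #2 max = 11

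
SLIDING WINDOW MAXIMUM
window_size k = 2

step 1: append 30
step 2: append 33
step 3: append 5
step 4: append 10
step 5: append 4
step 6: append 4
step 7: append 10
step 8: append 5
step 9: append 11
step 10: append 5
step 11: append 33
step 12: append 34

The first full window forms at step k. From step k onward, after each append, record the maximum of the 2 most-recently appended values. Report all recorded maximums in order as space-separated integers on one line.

Answer: 33 33 10 10 4 10 10 11 11 33 34

Derivation:
step 1: append 30 -> window=[30] (not full yet)
step 2: append 33 -> window=[30, 33] -> max=33
step 3: append 5 -> window=[33, 5] -> max=33
step 4: append 10 -> window=[5, 10] -> max=10
step 5: append 4 -> window=[10, 4] -> max=10
step 6: append 4 -> window=[4, 4] -> max=4
step 7: append 10 -> window=[4, 10] -> max=10
step 8: append 5 -> window=[10, 5] -> max=10
step 9: append 11 -> window=[5, 11] -> max=11
step 10: append 5 -> window=[11, 5] -> max=11
step 11: append 33 -> window=[5, 33] -> max=33
step 12: append 34 -> window=[33, 34] -> max=34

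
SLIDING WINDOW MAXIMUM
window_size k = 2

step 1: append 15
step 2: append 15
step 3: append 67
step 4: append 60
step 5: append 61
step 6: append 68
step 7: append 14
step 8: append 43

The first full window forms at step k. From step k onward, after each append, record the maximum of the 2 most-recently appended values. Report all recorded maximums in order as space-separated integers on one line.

step 1: append 15 -> window=[15] (not full yet)
step 2: append 15 -> window=[15, 15] -> max=15
step 3: append 67 -> window=[15, 67] -> max=67
step 4: append 60 -> window=[67, 60] -> max=67
step 5: append 61 -> window=[60, 61] -> max=61
step 6: append 68 -> window=[61, 68] -> max=68
step 7: append 14 -> window=[68, 14] -> max=68
step 8: append 43 -> window=[14, 43] -> max=43

Answer: 15 67 67 61 68 68 43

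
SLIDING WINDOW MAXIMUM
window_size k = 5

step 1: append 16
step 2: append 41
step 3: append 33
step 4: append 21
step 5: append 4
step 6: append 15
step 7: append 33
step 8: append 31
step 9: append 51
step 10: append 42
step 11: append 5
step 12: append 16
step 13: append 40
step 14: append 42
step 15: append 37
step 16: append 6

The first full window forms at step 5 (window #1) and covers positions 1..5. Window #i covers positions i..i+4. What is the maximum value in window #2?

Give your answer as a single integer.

step 1: append 16 -> window=[16] (not full yet)
step 2: append 41 -> window=[16, 41] (not full yet)
step 3: append 33 -> window=[16, 41, 33] (not full yet)
step 4: append 21 -> window=[16, 41, 33, 21] (not full yet)
step 5: append 4 -> window=[16, 41, 33, 21, 4] -> max=41
step 6: append 15 -> window=[41, 33, 21, 4, 15] -> max=41
Window #2 max = 41

Answer: 41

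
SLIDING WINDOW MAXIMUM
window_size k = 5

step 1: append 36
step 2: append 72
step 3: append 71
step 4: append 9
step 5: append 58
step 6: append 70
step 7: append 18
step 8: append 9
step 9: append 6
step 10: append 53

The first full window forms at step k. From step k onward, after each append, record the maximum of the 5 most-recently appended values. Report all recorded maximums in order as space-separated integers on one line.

step 1: append 36 -> window=[36] (not full yet)
step 2: append 72 -> window=[36, 72] (not full yet)
step 3: append 71 -> window=[36, 72, 71] (not full yet)
step 4: append 9 -> window=[36, 72, 71, 9] (not full yet)
step 5: append 58 -> window=[36, 72, 71, 9, 58] -> max=72
step 6: append 70 -> window=[72, 71, 9, 58, 70] -> max=72
step 7: append 18 -> window=[71, 9, 58, 70, 18] -> max=71
step 8: append 9 -> window=[9, 58, 70, 18, 9] -> max=70
step 9: append 6 -> window=[58, 70, 18, 9, 6] -> max=70
step 10: append 53 -> window=[70, 18, 9, 6, 53] -> max=70

Answer: 72 72 71 70 70 70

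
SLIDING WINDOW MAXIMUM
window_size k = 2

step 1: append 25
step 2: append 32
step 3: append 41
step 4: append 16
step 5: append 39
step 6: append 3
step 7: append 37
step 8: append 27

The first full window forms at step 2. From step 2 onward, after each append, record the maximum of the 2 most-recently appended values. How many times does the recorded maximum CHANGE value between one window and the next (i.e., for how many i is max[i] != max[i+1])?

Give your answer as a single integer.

Answer: 3

Derivation:
step 1: append 25 -> window=[25] (not full yet)
step 2: append 32 -> window=[25, 32] -> max=32
step 3: append 41 -> window=[32, 41] -> max=41
step 4: append 16 -> window=[41, 16] -> max=41
step 5: append 39 -> window=[16, 39] -> max=39
step 6: append 3 -> window=[39, 3] -> max=39
step 7: append 37 -> window=[3, 37] -> max=37
step 8: append 27 -> window=[37, 27] -> max=37
Recorded maximums: 32 41 41 39 39 37 37
Changes between consecutive maximums: 3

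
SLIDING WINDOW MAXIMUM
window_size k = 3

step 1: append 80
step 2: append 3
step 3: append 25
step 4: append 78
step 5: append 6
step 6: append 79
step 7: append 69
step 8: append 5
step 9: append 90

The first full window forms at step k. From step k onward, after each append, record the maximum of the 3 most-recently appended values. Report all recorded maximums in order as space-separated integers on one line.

step 1: append 80 -> window=[80] (not full yet)
step 2: append 3 -> window=[80, 3] (not full yet)
step 3: append 25 -> window=[80, 3, 25] -> max=80
step 4: append 78 -> window=[3, 25, 78] -> max=78
step 5: append 6 -> window=[25, 78, 6] -> max=78
step 6: append 79 -> window=[78, 6, 79] -> max=79
step 7: append 69 -> window=[6, 79, 69] -> max=79
step 8: append 5 -> window=[79, 69, 5] -> max=79
step 9: append 90 -> window=[69, 5, 90] -> max=90

Answer: 80 78 78 79 79 79 90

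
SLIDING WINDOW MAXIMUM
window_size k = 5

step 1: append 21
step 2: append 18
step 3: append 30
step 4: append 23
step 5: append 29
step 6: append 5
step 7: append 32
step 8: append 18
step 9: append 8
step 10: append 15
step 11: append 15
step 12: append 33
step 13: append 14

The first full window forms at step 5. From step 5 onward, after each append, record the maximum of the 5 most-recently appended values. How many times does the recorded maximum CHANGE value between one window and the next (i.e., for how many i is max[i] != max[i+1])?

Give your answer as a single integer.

step 1: append 21 -> window=[21] (not full yet)
step 2: append 18 -> window=[21, 18] (not full yet)
step 3: append 30 -> window=[21, 18, 30] (not full yet)
step 4: append 23 -> window=[21, 18, 30, 23] (not full yet)
step 5: append 29 -> window=[21, 18, 30, 23, 29] -> max=30
step 6: append 5 -> window=[18, 30, 23, 29, 5] -> max=30
step 7: append 32 -> window=[30, 23, 29, 5, 32] -> max=32
step 8: append 18 -> window=[23, 29, 5, 32, 18] -> max=32
step 9: append 8 -> window=[29, 5, 32, 18, 8] -> max=32
step 10: append 15 -> window=[5, 32, 18, 8, 15] -> max=32
step 11: append 15 -> window=[32, 18, 8, 15, 15] -> max=32
step 12: append 33 -> window=[18, 8, 15, 15, 33] -> max=33
step 13: append 14 -> window=[8, 15, 15, 33, 14] -> max=33
Recorded maximums: 30 30 32 32 32 32 32 33 33
Changes between consecutive maximums: 2

Answer: 2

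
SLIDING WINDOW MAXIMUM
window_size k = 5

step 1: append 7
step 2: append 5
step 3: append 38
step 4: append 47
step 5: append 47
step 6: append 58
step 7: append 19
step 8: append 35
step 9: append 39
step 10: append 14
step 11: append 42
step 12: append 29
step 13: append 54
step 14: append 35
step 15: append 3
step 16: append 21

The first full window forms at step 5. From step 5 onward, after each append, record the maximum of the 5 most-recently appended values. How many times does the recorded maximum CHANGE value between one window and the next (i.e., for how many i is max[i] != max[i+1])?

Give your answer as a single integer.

step 1: append 7 -> window=[7] (not full yet)
step 2: append 5 -> window=[7, 5] (not full yet)
step 3: append 38 -> window=[7, 5, 38] (not full yet)
step 4: append 47 -> window=[7, 5, 38, 47] (not full yet)
step 5: append 47 -> window=[7, 5, 38, 47, 47] -> max=47
step 6: append 58 -> window=[5, 38, 47, 47, 58] -> max=58
step 7: append 19 -> window=[38, 47, 47, 58, 19] -> max=58
step 8: append 35 -> window=[47, 47, 58, 19, 35] -> max=58
step 9: append 39 -> window=[47, 58, 19, 35, 39] -> max=58
step 10: append 14 -> window=[58, 19, 35, 39, 14] -> max=58
step 11: append 42 -> window=[19, 35, 39, 14, 42] -> max=42
step 12: append 29 -> window=[35, 39, 14, 42, 29] -> max=42
step 13: append 54 -> window=[39, 14, 42, 29, 54] -> max=54
step 14: append 35 -> window=[14, 42, 29, 54, 35] -> max=54
step 15: append 3 -> window=[42, 29, 54, 35, 3] -> max=54
step 16: append 21 -> window=[29, 54, 35, 3, 21] -> max=54
Recorded maximums: 47 58 58 58 58 58 42 42 54 54 54 54
Changes between consecutive maximums: 3

Answer: 3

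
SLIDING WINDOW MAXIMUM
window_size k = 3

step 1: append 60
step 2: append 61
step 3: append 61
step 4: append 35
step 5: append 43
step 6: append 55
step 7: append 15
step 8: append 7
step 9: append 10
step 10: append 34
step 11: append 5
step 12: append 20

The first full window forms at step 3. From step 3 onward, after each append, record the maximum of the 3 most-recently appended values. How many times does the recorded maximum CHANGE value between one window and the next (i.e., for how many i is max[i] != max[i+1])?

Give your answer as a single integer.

Answer: 3

Derivation:
step 1: append 60 -> window=[60] (not full yet)
step 2: append 61 -> window=[60, 61] (not full yet)
step 3: append 61 -> window=[60, 61, 61] -> max=61
step 4: append 35 -> window=[61, 61, 35] -> max=61
step 5: append 43 -> window=[61, 35, 43] -> max=61
step 6: append 55 -> window=[35, 43, 55] -> max=55
step 7: append 15 -> window=[43, 55, 15] -> max=55
step 8: append 7 -> window=[55, 15, 7] -> max=55
step 9: append 10 -> window=[15, 7, 10] -> max=15
step 10: append 34 -> window=[7, 10, 34] -> max=34
step 11: append 5 -> window=[10, 34, 5] -> max=34
step 12: append 20 -> window=[34, 5, 20] -> max=34
Recorded maximums: 61 61 61 55 55 55 15 34 34 34
Changes between consecutive maximums: 3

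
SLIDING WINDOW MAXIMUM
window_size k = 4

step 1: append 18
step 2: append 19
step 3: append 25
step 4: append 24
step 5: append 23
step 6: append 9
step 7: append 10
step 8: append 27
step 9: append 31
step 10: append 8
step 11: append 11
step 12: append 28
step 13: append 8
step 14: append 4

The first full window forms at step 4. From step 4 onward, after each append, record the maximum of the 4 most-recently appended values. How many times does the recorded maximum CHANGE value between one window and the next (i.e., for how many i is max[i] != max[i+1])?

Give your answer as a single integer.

step 1: append 18 -> window=[18] (not full yet)
step 2: append 19 -> window=[18, 19] (not full yet)
step 3: append 25 -> window=[18, 19, 25] (not full yet)
step 4: append 24 -> window=[18, 19, 25, 24] -> max=25
step 5: append 23 -> window=[19, 25, 24, 23] -> max=25
step 6: append 9 -> window=[25, 24, 23, 9] -> max=25
step 7: append 10 -> window=[24, 23, 9, 10] -> max=24
step 8: append 27 -> window=[23, 9, 10, 27] -> max=27
step 9: append 31 -> window=[9, 10, 27, 31] -> max=31
step 10: append 8 -> window=[10, 27, 31, 8] -> max=31
step 11: append 11 -> window=[27, 31, 8, 11] -> max=31
step 12: append 28 -> window=[31, 8, 11, 28] -> max=31
step 13: append 8 -> window=[8, 11, 28, 8] -> max=28
step 14: append 4 -> window=[11, 28, 8, 4] -> max=28
Recorded maximums: 25 25 25 24 27 31 31 31 31 28 28
Changes between consecutive maximums: 4

Answer: 4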